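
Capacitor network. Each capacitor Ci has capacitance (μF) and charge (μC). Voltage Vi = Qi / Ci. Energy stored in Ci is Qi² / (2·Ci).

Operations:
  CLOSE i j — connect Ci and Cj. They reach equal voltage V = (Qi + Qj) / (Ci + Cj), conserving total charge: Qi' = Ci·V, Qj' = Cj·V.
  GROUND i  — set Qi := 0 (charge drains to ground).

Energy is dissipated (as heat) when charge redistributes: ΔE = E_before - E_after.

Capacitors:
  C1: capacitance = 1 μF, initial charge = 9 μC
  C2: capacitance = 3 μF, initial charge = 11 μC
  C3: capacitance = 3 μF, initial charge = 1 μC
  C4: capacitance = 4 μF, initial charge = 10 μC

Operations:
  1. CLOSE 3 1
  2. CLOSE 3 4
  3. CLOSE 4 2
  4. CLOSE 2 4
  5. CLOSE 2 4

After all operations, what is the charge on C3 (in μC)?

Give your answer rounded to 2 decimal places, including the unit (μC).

Answer: 7.50 μC

Derivation:
Initial: C1(1μF, Q=9μC, V=9.00V), C2(3μF, Q=11μC, V=3.67V), C3(3μF, Q=1μC, V=0.33V), C4(4μF, Q=10μC, V=2.50V)
Op 1: CLOSE 3-1: Q_total=10.00, C_total=4.00, V=2.50; Q3=7.50, Q1=2.50; dissipated=28.167
Op 2: CLOSE 3-4: Q_total=17.50, C_total=7.00, V=2.50; Q3=7.50, Q4=10.00; dissipated=0.000
Op 3: CLOSE 4-2: Q_total=21.00, C_total=7.00, V=3.00; Q4=12.00, Q2=9.00; dissipated=1.167
Op 4: CLOSE 2-4: Q_total=21.00, C_total=7.00, V=3.00; Q2=9.00, Q4=12.00; dissipated=0.000
Op 5: CLOSE 2-4: Q_total=21.00, C_total=7.00, V=3.00; Q2=9.00, Q4=12.00; dissipated=0.000
Final charges: Q1=2.50, Q2=9.00, Q3=7.50, Q4=12.00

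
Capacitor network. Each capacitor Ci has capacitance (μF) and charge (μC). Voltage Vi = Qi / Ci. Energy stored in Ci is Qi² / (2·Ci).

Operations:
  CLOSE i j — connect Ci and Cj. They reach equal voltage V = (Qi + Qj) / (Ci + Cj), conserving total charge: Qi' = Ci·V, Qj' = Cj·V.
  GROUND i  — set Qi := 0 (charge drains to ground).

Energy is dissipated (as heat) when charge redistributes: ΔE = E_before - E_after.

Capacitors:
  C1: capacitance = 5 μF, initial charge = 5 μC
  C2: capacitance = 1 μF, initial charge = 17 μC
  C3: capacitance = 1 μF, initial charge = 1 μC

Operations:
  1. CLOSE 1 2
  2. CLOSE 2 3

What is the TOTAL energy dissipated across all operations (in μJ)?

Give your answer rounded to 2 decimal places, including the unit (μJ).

Initial: C1(5μF, Q=5μC, V=1.00V), C2(1μF, Q=17μC, V=17.00V), C3(1μF, Q=1μC, V=1.00V)
Op 1: CLOSE 1-2: Q_total=22.00, C_total=6.00, V=3.67; Q1=18.33, Q2=3.67; dissipated=106.667
Op 2: CLOSE 2-3: Q_total=4.67, C_total=2.00, V=2.33; Q2=2.33, Q3=2.33; dissipated=1.778
Total dissipated: 108.444 μJ

Answer: 108.44 μJ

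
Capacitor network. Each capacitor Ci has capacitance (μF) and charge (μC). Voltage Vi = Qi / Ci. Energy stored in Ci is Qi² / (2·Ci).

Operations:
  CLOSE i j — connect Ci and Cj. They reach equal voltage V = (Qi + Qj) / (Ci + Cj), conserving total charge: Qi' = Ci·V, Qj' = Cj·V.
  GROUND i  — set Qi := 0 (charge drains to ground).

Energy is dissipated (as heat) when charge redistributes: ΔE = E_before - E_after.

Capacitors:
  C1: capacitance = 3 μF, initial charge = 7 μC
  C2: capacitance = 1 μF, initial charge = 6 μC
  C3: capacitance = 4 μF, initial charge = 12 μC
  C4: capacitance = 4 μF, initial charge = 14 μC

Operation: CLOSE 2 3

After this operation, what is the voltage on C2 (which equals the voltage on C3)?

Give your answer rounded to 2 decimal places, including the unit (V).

Answer: 3.60 V

Derivation:
Initial: C1(3μF, Q=7μC, V=2.33V), C2(1μF, Q=6μC, V=6.00V), C3(4μF, Q=12μC, V=3.00V), C4(4μF, Q=14μC, V=3.50V)
Op 1: CLOSE 2-3: Q_total=18.00, C_total=5.00, V=3.60; Q2=3.60, Q3=14.40; dissipated=3.600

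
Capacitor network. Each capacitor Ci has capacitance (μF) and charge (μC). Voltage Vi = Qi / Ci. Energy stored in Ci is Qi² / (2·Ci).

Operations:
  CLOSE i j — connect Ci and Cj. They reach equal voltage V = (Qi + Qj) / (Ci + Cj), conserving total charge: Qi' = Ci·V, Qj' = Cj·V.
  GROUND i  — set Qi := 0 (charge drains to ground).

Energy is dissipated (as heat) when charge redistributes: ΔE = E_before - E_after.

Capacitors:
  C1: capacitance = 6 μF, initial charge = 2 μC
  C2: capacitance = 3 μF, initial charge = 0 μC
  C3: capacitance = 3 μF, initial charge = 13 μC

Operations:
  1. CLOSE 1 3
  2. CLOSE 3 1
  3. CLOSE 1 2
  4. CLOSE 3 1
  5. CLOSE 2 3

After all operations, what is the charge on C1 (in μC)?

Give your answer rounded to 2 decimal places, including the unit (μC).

Initial: C1(6μF, Q=2μC, V=0.33V), C2(3μF, Q=0μC, V=0.00V), C3(3μF, Q=13μC, V=4.33V)
Op 1: CLOSE 1-3: Q_total=15.00, C_total=9.00, V=1.67; Q1=10.00, Q3=5.00; dissipated=16.000
Op 2: CLOSE 3-1: Q_total=15.00, C_total=9.00, V=1.67; Q3=5.00, Q1=10.00; dissipated=0.000
Op 3: CLOSE 1-2: Q_total=10.00, C_total=9.00, V=1.11; Q1=6.67, Q2=3.33; dissipated=2.778
Op 4: CLOSE 3-1: Q_total=11.67, C_total=9.00, V=1.30; Q3=3.89, Q1=7.78; dissipated=0.309
Op 5: CLOSE 2-3: Q_total=7.22, C_total=6.00, V=1.20; Q2=3.61, Q3=3.61; dissipated=0.026
Final charges: Q1=7.78, Q2=3.61, Q3=3.61

Answer: 7.78 μC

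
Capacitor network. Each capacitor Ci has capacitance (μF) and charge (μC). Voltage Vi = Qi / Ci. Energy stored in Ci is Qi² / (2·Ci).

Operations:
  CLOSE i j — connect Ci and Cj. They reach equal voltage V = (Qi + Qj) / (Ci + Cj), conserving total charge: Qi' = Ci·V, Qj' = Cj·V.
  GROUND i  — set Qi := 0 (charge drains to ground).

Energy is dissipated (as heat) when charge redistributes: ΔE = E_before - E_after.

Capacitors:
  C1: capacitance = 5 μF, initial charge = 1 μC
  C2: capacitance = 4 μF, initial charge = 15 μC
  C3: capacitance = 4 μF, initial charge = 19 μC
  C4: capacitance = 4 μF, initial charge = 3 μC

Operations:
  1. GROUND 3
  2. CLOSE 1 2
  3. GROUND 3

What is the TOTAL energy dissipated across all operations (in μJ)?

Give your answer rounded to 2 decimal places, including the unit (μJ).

Answer: 59.13 μJ

Derivation:
Initial: C1(5μF, Q=1μC, V=0.20V), C2(4μF, Q=15μC, V=3.75V), C3(4μF, Q=19μC, V=4.75V), C4(4μF, Q=3μC, V=0.75V)
Op 1: GROUND 3: Q3=0; energy lost=45.125
Op 2: CLOSE 1-2: Q_total=16.00, C_total=9.00, V=1.78; Q1=8.89, Q2=7.11; dissipated=14.003
Op 3: GROUND 3: Q3=0; energy lost=0.000
Total dissipated: 59.128 μJ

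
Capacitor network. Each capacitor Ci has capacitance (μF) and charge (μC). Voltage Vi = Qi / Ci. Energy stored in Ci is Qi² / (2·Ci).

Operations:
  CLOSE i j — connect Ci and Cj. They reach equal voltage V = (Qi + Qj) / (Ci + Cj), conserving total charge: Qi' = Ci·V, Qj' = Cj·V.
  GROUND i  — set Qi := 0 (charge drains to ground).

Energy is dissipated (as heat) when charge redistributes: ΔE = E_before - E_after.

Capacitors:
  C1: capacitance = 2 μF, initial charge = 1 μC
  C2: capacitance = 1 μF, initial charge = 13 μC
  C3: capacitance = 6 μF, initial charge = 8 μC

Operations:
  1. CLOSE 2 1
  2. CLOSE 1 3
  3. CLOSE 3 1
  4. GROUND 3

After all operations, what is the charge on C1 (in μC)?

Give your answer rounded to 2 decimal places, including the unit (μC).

Answer: 4.33 μC

Derivation:
Initial: C1(2μF, Q=1μC, V=0.50V), C2(1μF, Q=13μC, V=13.00V), C3(6μF, Q=8μC, V=1.33V)
Op 1: CLOSE 2-1: Q_total=14.00, C_total=3.00, V=4.67; Q2=4.67, Q1=9.33; dissipated=52.083
Op 2: CLOSE 1-3: Q_total=17.33, C_total=8.00, V=2.17; Q1=4.33, Q3=13.00; dissipated=8.333
Op 3: CLOSE 3-1: Q_total=17.33, C_total=8.00, V=2.17; Q3=13.00, Q1=4.33; dissipated=0.000
Op 4: GROUND 3: Q3=0; energy lost=14.083
Final charges: Q1=4.33, Q2=4.67, Q3=0.00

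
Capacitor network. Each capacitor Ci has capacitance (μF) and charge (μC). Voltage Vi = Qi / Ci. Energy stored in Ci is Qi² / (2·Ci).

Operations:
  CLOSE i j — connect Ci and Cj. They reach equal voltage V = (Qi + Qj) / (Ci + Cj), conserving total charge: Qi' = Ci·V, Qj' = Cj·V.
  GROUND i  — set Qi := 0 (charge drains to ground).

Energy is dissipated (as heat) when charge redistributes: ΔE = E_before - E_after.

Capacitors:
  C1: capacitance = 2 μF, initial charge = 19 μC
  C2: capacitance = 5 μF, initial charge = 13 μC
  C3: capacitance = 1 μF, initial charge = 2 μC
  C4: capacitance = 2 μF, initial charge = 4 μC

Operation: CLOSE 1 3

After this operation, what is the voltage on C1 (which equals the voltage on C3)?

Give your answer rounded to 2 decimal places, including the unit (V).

Initial: C1(2μF, Q=19μC, V=9.50V), C2(5μF, Q=13μC, V=2.60V), C3(1μF, Q=2μC, V=2.00V), C4(2μF, Q=4μC, V=2.00V)
Op 1: CLOSE 1-3: Q_total=21.00, C_total=3.00, V=7.00; Q1=14.00, Q3=7.00; dissipated=18.750

Answer: 7.00 V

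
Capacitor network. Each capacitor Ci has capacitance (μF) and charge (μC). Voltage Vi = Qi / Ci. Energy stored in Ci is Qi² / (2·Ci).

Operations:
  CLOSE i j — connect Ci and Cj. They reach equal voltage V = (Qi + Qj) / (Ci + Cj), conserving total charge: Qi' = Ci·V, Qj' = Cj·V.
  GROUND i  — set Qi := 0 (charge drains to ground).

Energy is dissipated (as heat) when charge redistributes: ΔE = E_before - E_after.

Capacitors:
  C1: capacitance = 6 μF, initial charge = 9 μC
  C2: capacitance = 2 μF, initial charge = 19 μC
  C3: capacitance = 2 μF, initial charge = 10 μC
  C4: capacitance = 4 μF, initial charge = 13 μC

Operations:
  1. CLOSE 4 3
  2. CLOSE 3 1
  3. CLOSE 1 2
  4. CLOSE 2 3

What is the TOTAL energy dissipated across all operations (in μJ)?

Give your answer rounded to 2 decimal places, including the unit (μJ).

Answer: 49.10 μJ

Derivation:
Initial: C1(6μF, Q=9μC, V=1.50V), C2(2μF, Q=19μC, V=9.50V), C3(2μF, Q=10μC, V=5.00V), C4(4μF, Q=13μC, V=3.25V)
Op 1: CLOSE 4-3: Q_total=23.00, C_total=6.00, V=3.83; Q4=15.33, Q3=7.67; dissipated=2.042
Op 2: CLOSE 3-1: Q_total=16.67, C_total=8.00, V=2.08; Q3=4.17, Q1=12.50; dissipated=4.083
Op 3: CLOSE 1-2: Q_total=31.50, C_total=8.00, V=3.94; Q1=23.62, Q2=7.88; dissipated=41.255
Op 4: CLOSE 2-3: Q_total=12.04, C_total=4.00, V=3.01; Q2=6.02, Q3=6.02; dissipated=1.719
Total dissipated: 49.099 μJ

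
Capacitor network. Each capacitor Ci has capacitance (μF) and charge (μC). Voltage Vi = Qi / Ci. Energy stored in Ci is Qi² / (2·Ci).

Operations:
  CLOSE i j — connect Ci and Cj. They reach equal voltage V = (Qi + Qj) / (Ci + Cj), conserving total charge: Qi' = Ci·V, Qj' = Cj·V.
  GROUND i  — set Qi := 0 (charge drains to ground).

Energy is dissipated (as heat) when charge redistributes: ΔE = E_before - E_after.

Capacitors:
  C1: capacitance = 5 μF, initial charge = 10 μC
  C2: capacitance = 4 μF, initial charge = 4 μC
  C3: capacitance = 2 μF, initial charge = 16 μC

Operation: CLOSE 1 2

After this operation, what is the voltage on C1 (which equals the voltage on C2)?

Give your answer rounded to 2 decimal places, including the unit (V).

Answer: 1.56 V

Derivation:
Initial: C1(5μF, Q=10μC, V=2.00V), C2(4μF, Q=4μC, V=1.00V), C3(2μF, Q=16μC, V=8.00V)
Op 1: CLOSE 1-2: Q_total=14.00, C_total=9.00, V=1.56; Q1=7.78, Q2=6.22; dissipated=1.111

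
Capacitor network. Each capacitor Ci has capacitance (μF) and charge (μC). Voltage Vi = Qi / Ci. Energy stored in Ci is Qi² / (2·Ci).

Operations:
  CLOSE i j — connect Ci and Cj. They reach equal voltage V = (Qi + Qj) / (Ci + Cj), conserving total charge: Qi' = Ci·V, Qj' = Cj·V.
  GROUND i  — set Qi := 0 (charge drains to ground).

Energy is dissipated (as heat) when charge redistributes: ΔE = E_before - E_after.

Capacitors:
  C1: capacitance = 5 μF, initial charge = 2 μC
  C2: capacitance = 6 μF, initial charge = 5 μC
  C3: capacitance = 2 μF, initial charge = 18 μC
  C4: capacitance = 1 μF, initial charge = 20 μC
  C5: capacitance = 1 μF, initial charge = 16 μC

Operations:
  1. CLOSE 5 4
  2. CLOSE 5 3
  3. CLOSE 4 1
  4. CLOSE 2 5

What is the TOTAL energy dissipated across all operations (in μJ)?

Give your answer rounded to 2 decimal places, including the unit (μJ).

Initial: C1(5μF, Q=2μC, V=0.40V), C2(6μF, Q=5μC, V=0.83V), C3(2μF, Q=18μC, V=9.00V), C4(1μF, Q=20μC, V=20.00V), C5(1μF, Q=16μC, V=16.00V)
Op 1: CLOSE 5-4: Q_total=36.00, C_total=2.00, V=18.00; Q5=18.00, Q4=18.00; dissipated=4.000
Op 2: CLOSE 5-3: Q_total=36.00, C_total=3.00, V=12.00; Q5=12.00, Q3=24.00; dissipated=27.000
Op 3: CLOSE 4-1: Q_total=20.00, C_total=6.00, V=3.33; Q4=3.33, Q1=16.67; dissipated=129.067
Op 4: CLOSE 2-5: Q_total=17.00, C_total=7.00, V=2.43; Q2=14.57, Q5=2.43; dissipated=53.440
Total dissipated: 213.507 μJ

Answer: 213.51 μJ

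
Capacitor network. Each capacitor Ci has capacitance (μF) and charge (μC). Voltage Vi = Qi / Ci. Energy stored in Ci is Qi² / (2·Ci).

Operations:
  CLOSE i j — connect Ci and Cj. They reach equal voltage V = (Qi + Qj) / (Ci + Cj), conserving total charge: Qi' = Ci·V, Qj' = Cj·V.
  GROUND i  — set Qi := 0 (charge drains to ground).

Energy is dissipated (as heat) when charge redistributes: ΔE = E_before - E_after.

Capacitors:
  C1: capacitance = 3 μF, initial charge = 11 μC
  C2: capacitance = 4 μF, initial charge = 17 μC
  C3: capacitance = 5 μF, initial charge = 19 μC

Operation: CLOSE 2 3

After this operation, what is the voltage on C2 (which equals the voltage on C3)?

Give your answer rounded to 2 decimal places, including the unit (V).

Initial: C1(3μF, Q=11μC, V=3.67V), C2(4μF, Q=17μC, V=4.25V), C3(5μF, Q=19μC, V=3.80V)
Op 1: CLOSE 2-3: Q_total=36.00, C_total=9.00, V=4.00; Q2=16.00, Q3=20.00; dissipated=0.225

Answer: 4.00 V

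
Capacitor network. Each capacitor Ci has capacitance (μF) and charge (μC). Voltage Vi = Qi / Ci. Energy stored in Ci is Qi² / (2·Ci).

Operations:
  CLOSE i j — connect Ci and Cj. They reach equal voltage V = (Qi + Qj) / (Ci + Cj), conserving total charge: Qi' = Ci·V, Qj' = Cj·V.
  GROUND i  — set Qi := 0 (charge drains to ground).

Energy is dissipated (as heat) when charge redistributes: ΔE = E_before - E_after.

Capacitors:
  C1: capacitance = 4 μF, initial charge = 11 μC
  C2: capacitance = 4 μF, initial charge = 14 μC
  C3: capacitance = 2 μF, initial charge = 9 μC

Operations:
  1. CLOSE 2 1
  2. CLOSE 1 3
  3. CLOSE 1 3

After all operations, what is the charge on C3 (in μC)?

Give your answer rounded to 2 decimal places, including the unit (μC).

Initial: C1(4μF, Q=11μC, V=2.75V), C2(4μF, Q=14μC, V=3.50V), C3(2μF, Q=9μC, V=4.50V)
Op 1: CLOSE 2-1: Q_total=25.00, C_total=8.00, V=3.12; Q2=12.50, Q1=12.50; dissipated=0.562
Op 2: CLOSE 1-3: Q_total=21.50, C_total=6.00, V=3.58; Q1=14.33, Q3=7.17; dissipated=1.260
Op 3: CLOSE 1-3: Q_total=21.50, C_total=6.00, V=3.58; Q1=14.33, Q3=7.17; dissipated=0.000
Final charges: Q1=14.33, Q2=12.50, Q3=7.17

Answer: 7.17 μC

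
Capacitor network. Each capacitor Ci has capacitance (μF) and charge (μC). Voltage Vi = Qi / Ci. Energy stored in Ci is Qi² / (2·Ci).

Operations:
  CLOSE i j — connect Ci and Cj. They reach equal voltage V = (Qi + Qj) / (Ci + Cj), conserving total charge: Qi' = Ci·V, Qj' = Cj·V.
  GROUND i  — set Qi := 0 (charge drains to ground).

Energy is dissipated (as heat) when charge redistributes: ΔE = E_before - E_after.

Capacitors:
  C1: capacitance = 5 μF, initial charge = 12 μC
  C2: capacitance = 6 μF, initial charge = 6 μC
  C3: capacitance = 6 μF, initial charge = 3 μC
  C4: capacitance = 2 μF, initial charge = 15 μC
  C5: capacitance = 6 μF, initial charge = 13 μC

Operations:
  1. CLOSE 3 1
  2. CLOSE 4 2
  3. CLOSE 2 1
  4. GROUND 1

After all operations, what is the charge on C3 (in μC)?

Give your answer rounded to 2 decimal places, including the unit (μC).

Answer: 8.18 μC

Derivation:
Initial: C1(5μF, Q=12μC, V=2.40V), C2(6μF, Q=6μC, V=1.00V), C3(6μF, Q=3μC, V=0.50V), C4(2μF, Q=15μC, V=7.50V), C5(6μF, Q=13μC, V=2.17V)
Op 1: CLOSE 3-1: Q_total=15.00, C_total=11.00, V=1.36; Q3=8.18, Q1=6.82; dissipated=4.923
Op 2: CLOSE 4-2: Q_total=21.00, C_total=8.00, V=2.62; Q4=5.25, Q2=15.75; dissipated=31.688
Op 3: CLOSE 2-1: Q_total=22.57, C_total=11.00, V=2.05; Q2=12.31, Q1=10.26; dissipated=2.170
Op 4: GROUND 1: Q1=0; energy lost=10.523
Final charges: Q1=0.00, Q2=12.31, Q3=8.18, Q4=5.25, Q5=13.00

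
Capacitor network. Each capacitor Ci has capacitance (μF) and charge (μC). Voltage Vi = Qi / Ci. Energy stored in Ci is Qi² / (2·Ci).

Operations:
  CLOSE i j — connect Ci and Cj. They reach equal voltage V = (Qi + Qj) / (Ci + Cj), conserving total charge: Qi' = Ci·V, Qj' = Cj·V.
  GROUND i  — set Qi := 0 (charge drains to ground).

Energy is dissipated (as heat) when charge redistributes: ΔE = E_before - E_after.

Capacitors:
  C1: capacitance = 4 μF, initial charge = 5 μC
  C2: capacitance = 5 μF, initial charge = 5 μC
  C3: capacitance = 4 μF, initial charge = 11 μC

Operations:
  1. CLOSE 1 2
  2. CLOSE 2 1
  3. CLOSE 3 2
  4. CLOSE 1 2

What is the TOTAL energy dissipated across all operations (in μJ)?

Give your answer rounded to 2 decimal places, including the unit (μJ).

Initial: C1(4μF, Q=5μC, V=1.25V), C2(5μF, Q=5μC, V=1.00V), C3(4μF, Q=11μC, V=2.75V)
Op 1: CLOSE 1-2: Q_total=10.00, C_total=9.00, V=1.11; Q1=4.44, Q2=5.56; dissipated=0.069
Op 2: CLOSE 2-1: Q_total=10.00, C_total=9.00, V=1.11; Q2=5.56, Q1=4.44; dissipated=0.000
Op 3: CLOSE 3-2: Q_total=16.56, C_total=9.00, V=1.84; Q3=7.36, Q2=9.20; dissipated=2.984
Op 4: CLOSE 1-2: Q_total=13.64, C_total=9.00, V=1.52; Q1=6.06, Q2=7.58; dissipated=0.590
Total dissipated: 3.643 μJ

Answer: 3.64 μJ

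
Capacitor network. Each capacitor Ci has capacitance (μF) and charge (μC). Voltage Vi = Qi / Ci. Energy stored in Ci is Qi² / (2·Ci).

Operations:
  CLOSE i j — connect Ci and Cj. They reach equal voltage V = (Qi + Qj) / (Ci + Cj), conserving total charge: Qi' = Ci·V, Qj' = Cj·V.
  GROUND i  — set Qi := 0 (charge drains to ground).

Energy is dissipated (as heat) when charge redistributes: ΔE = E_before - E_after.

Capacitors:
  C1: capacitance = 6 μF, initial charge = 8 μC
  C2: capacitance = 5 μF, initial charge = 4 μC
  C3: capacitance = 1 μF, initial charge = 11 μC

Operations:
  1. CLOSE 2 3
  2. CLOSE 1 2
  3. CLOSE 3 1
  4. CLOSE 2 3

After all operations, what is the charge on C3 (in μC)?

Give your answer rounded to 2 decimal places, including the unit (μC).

Answer: 1.88 μC

Derivation:
Initial: C1(6μF, Q=8μC, V=1.33V), C2(5μF, Q=4μC, V=0.80V), C3(1μF, Q=11μC, V=11.00V)
Op 1: CLOSE 2-3: Q_total=15.00, C_total=6.00, V=2.50; Q2=12.50, Q3=2.50; dissipated=43.350
Op 2: CLOSE 1-2: Q_total=20.50, C_total=11.00, V=1.86; Q1=11.18, Q2=9.32; dissipated=1.856
Op 3: CLOSE 3-1: Q_total=13.68, C_total=7.00, V=1.95; Q3=1.95, Q1=11.73; dissipated=0.174
Op 4: CLOSE 2-3: Q_total=11.27, C_total=6.00, V=1.88; Q2=9.39, Q3=1.88; dissipated=0.003
Final charges: Q1=11.73, Q2=9.39, Q3=1.88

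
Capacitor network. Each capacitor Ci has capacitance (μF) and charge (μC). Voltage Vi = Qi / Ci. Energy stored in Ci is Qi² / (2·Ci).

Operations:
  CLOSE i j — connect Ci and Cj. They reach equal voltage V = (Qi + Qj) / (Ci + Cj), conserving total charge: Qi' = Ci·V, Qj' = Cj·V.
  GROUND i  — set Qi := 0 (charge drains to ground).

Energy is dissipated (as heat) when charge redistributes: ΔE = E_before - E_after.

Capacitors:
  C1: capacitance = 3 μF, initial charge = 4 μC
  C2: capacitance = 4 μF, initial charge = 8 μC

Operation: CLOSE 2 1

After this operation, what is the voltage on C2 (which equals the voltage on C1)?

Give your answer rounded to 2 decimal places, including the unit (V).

Initial: C1(3μF, Q=4μC, V=1.33V), C2(4μF, Q=8μC, V=2.00V)
Op 1: CLOSE 2-1: Q_total=12.00, C_total=7.00, V=1.71; Q2=6.86, Q1=5.14; dissipated=0.381

Answer: 1.71 V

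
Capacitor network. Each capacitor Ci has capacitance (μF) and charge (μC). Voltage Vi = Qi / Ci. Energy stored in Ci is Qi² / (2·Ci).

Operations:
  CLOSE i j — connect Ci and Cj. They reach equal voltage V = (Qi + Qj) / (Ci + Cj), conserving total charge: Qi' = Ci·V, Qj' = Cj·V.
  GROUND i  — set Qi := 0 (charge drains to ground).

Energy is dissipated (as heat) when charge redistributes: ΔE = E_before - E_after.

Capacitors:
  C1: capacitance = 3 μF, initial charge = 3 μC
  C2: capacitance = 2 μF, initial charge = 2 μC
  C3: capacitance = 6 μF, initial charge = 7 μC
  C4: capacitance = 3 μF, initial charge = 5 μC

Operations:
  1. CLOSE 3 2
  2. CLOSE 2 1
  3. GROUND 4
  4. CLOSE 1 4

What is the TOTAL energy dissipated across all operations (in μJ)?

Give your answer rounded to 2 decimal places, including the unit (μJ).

Answer: 5.02 μJ

Derivation:
Initial: C1(3μF, Q=3μC, V=1.00V), C2(2μF, Q=2μC, V=1.00V), C3(6μF, Q=7μC, V=1.17V), C4(3μF, Q=5μC, V=1.67V)
Op 1: CLOSE 3-2: Q_total=9.00, C_total=8.00, V=1.12; Q3=6.75, Q2=2.25; dissipated=0.021
Op 2: CLOSE 2-1: Q_total=5.25, C_total=5.00, V=1.05; Q2=2.10, Q1=3.15; dissipated=0.009
Op 3: GROUND 4: Q4=0; energy lost=4.167
Op 4: CLOSE 1-4: Q_total=3.15, C_total=6.00, V=0.53; Q1=1.57, Q4=1.57; dissipated=0.827
Total dissipated: 5.024 μJ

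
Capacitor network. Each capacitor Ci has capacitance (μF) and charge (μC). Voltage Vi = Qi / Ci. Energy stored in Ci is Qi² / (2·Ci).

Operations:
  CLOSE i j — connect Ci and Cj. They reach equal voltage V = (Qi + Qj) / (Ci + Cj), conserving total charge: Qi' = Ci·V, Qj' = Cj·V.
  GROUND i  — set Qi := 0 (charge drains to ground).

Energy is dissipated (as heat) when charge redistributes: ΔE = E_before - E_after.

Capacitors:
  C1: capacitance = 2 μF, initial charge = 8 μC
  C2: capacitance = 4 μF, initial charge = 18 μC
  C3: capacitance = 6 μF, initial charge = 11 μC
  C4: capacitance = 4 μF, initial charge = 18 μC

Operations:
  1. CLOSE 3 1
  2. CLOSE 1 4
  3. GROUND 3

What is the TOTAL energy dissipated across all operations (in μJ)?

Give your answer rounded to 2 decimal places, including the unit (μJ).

Initial: C1(2μF, Q=8μC, V=4.00V), C2(4μF, Q=18μC, V=4.50V), C3(6μF, Q=11μC, V=1.83V), C4(4μF, Q=18μC, V=4.50V)
Op 1: CLOSE 3-1: Q_total=19.00, C_total=8.00, V=2.38; Q3=14.25, Q1=4.75; dissipated=3.521
Op 2: CLOSE 1-4: Q_total=22.75, C_total=6.00, V=3.79; Q1=7.58, Q4=15.17; dissipated=3.010
Op 3: GROUND 3: Q3=0; energy lost=16.922
Total dissipated: 23.453 μJ

Answer: 23.45 μJ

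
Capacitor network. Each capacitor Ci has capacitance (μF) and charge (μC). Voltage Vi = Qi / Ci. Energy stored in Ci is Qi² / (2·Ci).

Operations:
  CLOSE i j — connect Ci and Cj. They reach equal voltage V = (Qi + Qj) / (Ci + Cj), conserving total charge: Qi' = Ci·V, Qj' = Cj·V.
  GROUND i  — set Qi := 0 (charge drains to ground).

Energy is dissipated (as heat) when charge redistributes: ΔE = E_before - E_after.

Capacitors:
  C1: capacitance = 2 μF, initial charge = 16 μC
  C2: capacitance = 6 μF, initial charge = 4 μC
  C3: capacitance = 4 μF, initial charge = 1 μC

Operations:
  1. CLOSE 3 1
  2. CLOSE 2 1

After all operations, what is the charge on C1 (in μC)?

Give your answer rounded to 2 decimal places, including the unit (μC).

Initial: C1(2μF, Q=16μC, V=8.00V), C2(6μF, Q=4μC, V=0.67V), C3(4μF, Q=1μC, V=0.25V)
Op 1: CLOSE 3-1: Q_total=17.00, C_total=6.00, V=2.83; Q3=11.33, Q1=5.67; dissipated=40.042
Op 2: CLOSE 2-1: Q_total=9.67, C_total=8.00, V=1.21; Q2=7.25, Q1=2.42; dissipated=3.521
Final charges: Q1=2.42, Q2=7.25, Q3=11.33

Answer: 2.42 μC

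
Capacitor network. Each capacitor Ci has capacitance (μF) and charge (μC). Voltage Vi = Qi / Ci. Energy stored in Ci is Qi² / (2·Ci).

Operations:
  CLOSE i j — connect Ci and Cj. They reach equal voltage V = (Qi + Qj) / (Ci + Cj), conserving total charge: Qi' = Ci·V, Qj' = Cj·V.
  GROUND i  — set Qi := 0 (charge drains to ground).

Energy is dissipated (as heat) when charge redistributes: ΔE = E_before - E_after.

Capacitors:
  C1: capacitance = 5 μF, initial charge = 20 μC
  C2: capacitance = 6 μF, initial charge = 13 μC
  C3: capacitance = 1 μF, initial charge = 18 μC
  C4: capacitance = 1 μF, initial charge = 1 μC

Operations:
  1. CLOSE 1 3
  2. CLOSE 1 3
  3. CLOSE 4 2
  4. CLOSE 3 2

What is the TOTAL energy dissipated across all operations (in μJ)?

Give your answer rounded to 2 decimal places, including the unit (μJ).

Answer: 90.30 μJ

Derivation:
Initial: C1(5μF, Q=20μC, V=4.00V), C2(6μF, Q=13μC, V=2.17V), C3(1μF, Q=18μC, V=18.00V), C4(1μF, Q=1μC, V=1.00V)
Op 1: CLOSE 1-3: Q_total=38.00, C_total=6.00, V=6.33; Q1=31.67, Q3=6.33; dissipated=81.667
Op 2: CLOSE 1-3: Q_total=38.00, C_total=6.00, V=6.33; Q1=31.67, Q3=6.33; dissipated=0.000
Op 3: CLOSE 4-2: Q_total=14.00, C_total=7.00, V=2.00; Q4=2.00, Q2=12.00; dissipated=0.583
Op 4: CLOSE 3-2: Q_total=18.33, C_total=7.00, V=2.62; Q3=2.62, Q2=15.71; dissipated=8.048
Total dissipated: 90.298 μJ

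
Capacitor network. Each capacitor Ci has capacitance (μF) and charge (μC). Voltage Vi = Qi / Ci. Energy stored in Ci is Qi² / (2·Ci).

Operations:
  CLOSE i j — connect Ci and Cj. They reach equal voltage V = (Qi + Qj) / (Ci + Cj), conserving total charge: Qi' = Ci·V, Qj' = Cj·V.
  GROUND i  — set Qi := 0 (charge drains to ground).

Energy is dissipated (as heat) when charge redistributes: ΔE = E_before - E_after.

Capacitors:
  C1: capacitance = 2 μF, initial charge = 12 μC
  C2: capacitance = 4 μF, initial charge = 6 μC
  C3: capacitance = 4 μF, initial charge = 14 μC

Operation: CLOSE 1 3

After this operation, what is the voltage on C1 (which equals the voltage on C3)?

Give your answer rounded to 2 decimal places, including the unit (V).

Initial: C1(2μF, Q=12μC, V=6.00V), C2(4μF, Q=6μC, V=1.50V), C3(4μF, Q=14μC, V=3.50V)
Op 1: CLOSE 1-3: Q_total=26.00, C_total=6.00, V=4.33; Q1=8.67, Q3=17.33; dissipated=4.167

Answer: 4.33 V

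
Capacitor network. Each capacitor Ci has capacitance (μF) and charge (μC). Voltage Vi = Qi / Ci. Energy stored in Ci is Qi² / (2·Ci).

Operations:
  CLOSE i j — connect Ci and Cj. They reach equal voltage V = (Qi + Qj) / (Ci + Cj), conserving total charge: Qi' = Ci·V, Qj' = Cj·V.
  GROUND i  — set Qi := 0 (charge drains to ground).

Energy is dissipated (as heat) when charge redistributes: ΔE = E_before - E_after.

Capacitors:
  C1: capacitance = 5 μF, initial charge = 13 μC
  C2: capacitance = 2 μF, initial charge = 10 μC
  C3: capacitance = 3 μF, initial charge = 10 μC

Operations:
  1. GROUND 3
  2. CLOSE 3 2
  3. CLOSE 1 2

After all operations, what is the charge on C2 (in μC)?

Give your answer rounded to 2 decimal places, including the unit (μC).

Answer: 4.86 μC

Derivation:
Initial: C1(5μF, Q=13μC, V=2.60V), C2(2μF, Q=10μC, V=5.00V), C3(3μF, Q=10μC, V=3.33V)
Op 1: GROUND 3: Q3=0; energy lost=16.667
Op 2: CLOSE 3-2: Q_total=10.00, C_total=5.00, V=2.00; Q3=6.00, Q2=4.00; dissipated=15.000
Op 3: CLOSE 1-2: Q_total=17.00, C_total=7.00, V=2.43; Q1=12.14, Q2=4.86; dissipated=0.257
Final charges: Q1=12.14, Q2=4.86, Q3=6.00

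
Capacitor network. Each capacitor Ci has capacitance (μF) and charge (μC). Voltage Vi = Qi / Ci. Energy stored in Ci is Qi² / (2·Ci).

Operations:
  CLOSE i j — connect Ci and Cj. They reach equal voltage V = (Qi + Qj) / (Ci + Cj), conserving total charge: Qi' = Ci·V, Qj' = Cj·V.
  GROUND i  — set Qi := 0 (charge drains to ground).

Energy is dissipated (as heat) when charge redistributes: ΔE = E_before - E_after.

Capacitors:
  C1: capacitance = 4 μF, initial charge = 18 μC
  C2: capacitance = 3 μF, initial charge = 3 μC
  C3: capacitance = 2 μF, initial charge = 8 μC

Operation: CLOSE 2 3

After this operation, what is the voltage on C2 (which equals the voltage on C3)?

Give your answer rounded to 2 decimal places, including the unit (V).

Initial: C1(4μF, Q=18μC, V=4.50V), C2(3μF, Q=3μC, V=1.00V), C3(2μF, Q=8μC, V=4.00V)
Op 1: CLOSE 2-3: Q_total=11.00, C_total=5.00, V=2.20; Q2=6.60, Q3=4.40; dissipated=5.400

Answer: 2.20 V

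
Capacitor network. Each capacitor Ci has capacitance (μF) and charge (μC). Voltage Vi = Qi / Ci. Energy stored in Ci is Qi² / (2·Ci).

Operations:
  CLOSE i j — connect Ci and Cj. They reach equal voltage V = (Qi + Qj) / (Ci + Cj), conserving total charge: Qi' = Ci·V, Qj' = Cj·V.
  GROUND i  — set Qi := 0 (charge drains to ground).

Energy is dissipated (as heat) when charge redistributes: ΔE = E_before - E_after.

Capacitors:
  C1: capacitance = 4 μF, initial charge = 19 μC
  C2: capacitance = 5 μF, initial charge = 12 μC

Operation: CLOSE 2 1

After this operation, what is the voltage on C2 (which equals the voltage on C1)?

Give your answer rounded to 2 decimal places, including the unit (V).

Answer: 3.44 V

Derivation:
Initial: C1(4μF, Q=19μC, V=4.75V), C2(5μF, Q=12μC, V=2.40V)
Op 1: CLOSE 2-1: Q_total=31.00, C_total=9.00, V=3.44; Q2=17.22, Q1=13.78; dissipated=6.136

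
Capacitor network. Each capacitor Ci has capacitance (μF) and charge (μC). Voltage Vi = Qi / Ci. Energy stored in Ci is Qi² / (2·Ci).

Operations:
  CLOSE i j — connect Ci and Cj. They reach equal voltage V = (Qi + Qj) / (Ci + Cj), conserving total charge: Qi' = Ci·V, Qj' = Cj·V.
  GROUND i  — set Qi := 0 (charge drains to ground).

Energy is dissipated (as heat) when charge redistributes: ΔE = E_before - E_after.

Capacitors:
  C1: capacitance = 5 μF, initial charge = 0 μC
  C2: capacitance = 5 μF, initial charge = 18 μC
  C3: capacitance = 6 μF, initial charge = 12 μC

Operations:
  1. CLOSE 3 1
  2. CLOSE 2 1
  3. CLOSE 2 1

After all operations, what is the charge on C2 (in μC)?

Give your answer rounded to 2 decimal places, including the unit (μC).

Answer: 11.73 μC

Derivation:
Initial: C1(5μF, Q=0μC, V=0.00V), C2(5μF, Q=18μC, V=3.60V), C3(6μF, Q=12μC, V=2.00V)
Op 1: CLOSE 3-1: Q_total=12.00, C_total=11.00, V=1.09; Q3=6.55, Q1=5.45; dissipated=5.455
Op 2: CLOSE 2-1: Q_total=23.45, C_total=10.00, V=2.35; Q2=11.73, Q1=11.73; dissipated=7.869
Op 3: CLOSE 2-1: Q_total=23.45, C_total=10.00, V=2.35; Q2=11.73, Q1=11.73; dissipated=0.000
Final charges: Q1=11.73, Q2=11.73, Q3=6.55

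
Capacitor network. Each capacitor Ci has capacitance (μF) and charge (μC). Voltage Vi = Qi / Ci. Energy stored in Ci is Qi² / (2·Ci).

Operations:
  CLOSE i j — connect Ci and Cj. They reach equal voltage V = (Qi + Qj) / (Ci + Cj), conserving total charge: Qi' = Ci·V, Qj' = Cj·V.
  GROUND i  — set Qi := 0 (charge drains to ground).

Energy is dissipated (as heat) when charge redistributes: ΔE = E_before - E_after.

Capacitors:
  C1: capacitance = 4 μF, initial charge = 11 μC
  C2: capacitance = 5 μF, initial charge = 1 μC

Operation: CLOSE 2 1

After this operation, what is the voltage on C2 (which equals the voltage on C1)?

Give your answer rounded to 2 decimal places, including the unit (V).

Answer: 1.33 V

Derivation:
Initial: C1(4μF, Q=11μC, V=2.75V), C2(5μF, Q=1μC, V=0.20V)
Op 1: CLOSE 2-1: Q_total=12.00, C_total=9.00, V=1.33; Q2=6.67, Q1=5.33; dissipated=7.225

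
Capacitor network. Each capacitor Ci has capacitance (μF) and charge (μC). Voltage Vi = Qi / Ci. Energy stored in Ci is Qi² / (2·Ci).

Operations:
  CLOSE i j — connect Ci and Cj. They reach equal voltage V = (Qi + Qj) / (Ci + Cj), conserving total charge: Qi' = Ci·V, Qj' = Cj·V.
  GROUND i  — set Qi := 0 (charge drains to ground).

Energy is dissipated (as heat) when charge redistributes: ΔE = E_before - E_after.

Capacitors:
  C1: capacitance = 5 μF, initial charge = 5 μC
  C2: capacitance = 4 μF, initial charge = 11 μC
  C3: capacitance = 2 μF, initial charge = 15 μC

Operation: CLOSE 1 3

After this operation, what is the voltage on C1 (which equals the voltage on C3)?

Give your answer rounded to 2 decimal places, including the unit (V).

Answer: 2.86 V

Derivation:
Initial: C1(5μF, Q=5μC, V=1.00V), C2(4μF, Q=11μC, V=2.75V), C3(2μF, Q=15μC, V=7.50V)
Op 1: CLOSE 1-3: Q_total=20.00, C_total=7.00, V=2.86; Q1=14.29, Q3=5.71; dissipated=30.179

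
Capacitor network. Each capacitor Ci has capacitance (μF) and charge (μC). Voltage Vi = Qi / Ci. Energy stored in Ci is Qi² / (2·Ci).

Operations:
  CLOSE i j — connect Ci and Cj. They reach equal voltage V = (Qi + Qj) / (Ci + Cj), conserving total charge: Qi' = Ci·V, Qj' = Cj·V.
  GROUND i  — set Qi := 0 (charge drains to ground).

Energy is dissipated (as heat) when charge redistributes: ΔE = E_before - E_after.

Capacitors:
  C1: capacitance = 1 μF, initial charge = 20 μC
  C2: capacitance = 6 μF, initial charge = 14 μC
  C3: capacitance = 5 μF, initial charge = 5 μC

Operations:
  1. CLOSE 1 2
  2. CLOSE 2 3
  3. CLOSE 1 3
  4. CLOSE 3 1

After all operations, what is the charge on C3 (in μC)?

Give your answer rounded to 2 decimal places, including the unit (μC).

Answer: 16.98 μC

Derivation:
Initial: C1(1μF, Q=20μC, V=20.00V), C2(6μF, Q=14μC, V=2.33V), C3(5μF, Q=5μC, V=1.00V)
Op 1: CLOSE 1-2: Q_total=34.00, C_total=7.00, V=4.86; Q1=4.86, Q2=29.14; dissipated=133.762
Op 2: CLOSE 2-3: Q_total=34.14, C_total=11.00, V=3.10; Q2=18.62, Q3=15.52; dissipated=20.288
Op 3: CLOSE 1-3: Q_total=20.38, C_total=6.00, V=3.40; Q1=3.40, Q3=16.98; dissipated=1.281
Op 4: CLOSE 3-1: Q_total=20.38, C_total=6.00, V=3.40; Q3=16.98, Q1=3.40; dissipated=0.000
Final charges: Q1=3.40, Q2=18.62, Q3=16.98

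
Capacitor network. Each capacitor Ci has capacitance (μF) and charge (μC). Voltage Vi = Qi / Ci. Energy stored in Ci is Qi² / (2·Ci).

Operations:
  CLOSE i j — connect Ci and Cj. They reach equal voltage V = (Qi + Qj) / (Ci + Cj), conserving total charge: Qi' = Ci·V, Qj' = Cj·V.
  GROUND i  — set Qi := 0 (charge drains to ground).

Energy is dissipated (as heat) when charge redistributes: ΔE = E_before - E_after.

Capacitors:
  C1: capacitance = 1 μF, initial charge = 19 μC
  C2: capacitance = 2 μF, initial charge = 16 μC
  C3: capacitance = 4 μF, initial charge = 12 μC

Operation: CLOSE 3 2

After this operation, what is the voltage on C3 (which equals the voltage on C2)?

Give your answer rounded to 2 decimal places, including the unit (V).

Initial: C1(1μF, Q=19μC, V=19.00V), C2(2μF, Q=16μC, V=8.00V), C3(4μF, Q=12μC, V=3.00V)
Op 1: CLOSE 3-2: Q_total=28.00, C_total=6.00, V=4.67; Q3=18.67, Q2=9.33; dissipated=16.667

Answer: 4.67 V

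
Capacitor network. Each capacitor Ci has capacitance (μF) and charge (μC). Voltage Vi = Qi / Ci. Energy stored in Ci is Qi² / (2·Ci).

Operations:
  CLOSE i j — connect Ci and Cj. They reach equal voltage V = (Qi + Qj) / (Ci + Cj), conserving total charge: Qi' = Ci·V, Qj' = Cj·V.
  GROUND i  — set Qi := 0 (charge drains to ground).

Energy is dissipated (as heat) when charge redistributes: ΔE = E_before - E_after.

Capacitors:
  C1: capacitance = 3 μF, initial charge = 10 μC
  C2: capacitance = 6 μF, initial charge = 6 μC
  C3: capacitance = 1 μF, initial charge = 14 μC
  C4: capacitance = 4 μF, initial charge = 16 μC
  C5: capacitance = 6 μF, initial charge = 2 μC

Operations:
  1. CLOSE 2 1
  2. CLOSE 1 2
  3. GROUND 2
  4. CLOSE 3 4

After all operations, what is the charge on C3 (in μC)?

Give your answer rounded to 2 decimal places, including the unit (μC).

Initial: C1(3μF, Q=10μC, V=3.33V), C2(6μF, Q=6μC, V=1.00V), C3(1μF, Q=14μC, V=14.00V), C4(4μF, Q=16μC, V=4.00V), C5(6μF, Q=2μC, V=0.33V)
Op 1: CLOSE 2-1: Q_total=16.00, C_total=9.00, V=1.78; Q2=10.67, Q1=5.33; dissipated=5.444
Op 2: CLOSE 1-2: Q_total=16.00, C_total=9.00, V=1.78; Q1=5.33, Q2=10.67; dissipated=0.000
Op 3: GROUND 2: Q2=0; energy lost=9.481
Op 4: CLOSE 3-4: Q_total=30.00, C_total=5.00, V=6.00; Q3=6.00, Q4=24.00; dissipated=40.000
Final charges: Q1=5.33, Q2=0.00, Q3=6.00, Q4=24.00, Q5=2.00

Answer: 6.00 μC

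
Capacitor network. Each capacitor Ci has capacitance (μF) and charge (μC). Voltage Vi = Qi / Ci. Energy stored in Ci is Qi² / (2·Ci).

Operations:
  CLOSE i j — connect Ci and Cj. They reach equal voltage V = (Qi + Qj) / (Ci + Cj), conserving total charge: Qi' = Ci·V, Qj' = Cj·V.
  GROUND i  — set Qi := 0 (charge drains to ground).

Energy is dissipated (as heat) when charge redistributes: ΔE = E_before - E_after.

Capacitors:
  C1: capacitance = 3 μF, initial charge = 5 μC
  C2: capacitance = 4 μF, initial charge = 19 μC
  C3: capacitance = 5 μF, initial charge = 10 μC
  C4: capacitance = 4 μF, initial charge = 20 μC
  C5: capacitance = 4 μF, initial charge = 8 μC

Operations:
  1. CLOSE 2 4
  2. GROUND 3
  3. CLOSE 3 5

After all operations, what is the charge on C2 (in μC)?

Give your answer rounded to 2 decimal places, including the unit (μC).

Initial: C1(3μF, Q=5μC, V=1.67V), C2(4μF, Q=19μC, V=4.75V), C3(5μF, Q=10μC, V=2.00V), C4(4μF, Q=20μC, V=5.00V), C5(4μF, Q=8μC, V=2.00V)
Op 1: CLOSE 2-4: Q_total=39.00, C_total=8.00, V=4.88; Q2=19.50, Q4=19.50; dissipated=0.062
Op 2: GROUND 3: Q3=0; energy lost=10.000
Op 3: CLOSE 3-5: Q_total=8.00, C_total=9.00, V=0.89; Q3=4.44, Q5=3.56; dissipated=4.444
Final charges: Q1=5.00, Q2=19.50, Q3=4.44, Q4=19.50, Q5=3.56

Answer: 19.50 μC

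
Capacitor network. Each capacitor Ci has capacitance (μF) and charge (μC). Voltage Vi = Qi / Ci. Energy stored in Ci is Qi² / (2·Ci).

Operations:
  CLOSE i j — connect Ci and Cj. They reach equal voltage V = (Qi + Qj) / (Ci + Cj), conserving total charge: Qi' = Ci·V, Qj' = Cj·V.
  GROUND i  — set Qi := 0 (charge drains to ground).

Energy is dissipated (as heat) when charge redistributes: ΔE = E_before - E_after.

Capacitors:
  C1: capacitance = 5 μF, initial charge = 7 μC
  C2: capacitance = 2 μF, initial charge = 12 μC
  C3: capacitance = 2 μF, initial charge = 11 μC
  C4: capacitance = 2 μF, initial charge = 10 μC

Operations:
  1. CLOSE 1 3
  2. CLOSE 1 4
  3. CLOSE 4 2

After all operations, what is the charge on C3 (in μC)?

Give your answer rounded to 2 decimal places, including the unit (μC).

Initial: C1(5μF, Q=7μC, V=1.40V), C2(2μF, Q=12μC, V=6.00V), C3(2μF, Q=11μC, V=5.50V), C4(2μF, Q=10μC, V=5.00V)
Op 1: CLOSE 1-3: Q_total=18.00, C_total=7.00, V=2.57; Q1=12.86, Q3=5.14; dissipated=12.007
Op 2: CLOSE 1-4: Q_total=22.86, C_total=7.00, V=3.27; Q1=16.33, Q4=6.53; dissipated=4.213
Op 3: CLOSE 4-2: Q_total=18.53, C_total=4.00, V=4.63; Q4=9.27, Q2=9.27; dissipated=3.739
Final charges: Q1=16.33, Q2=9.27, Q3=5.14, Q4=9.27

Answer: 5.14 μC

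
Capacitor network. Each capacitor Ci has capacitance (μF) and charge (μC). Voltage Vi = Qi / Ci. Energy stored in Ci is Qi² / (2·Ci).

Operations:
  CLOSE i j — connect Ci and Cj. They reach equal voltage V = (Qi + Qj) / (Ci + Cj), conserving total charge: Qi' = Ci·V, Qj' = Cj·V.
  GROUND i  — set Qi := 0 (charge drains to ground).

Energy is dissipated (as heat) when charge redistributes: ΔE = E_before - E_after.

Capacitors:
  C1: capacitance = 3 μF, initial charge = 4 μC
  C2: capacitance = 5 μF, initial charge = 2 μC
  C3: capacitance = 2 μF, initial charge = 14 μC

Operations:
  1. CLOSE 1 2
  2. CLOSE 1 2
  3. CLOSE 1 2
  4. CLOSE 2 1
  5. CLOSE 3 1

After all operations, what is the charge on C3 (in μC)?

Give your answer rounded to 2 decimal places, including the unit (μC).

Answer: 6.50 μC

Derivation:
Initial: C1(3μF, Q=4μC, V=1.33V), C2(5μF, Q=2μC, V=0.40V), C3(2μF, Q=14μC, V=7.00V)
Op 1: CLOSE 1-2: Q_total=6.00, C_total=8.00, V=0.75; Q1=2.25, Q2=3.75; dissipated=0.817
Op 2: CLOSE 1-2: Q_total=6.00, C_total=8.00, V=0.75; Q1=2.25, Q2=3.75; dissipated=0.000
Op 3: CLOSE 1-2: Q_total=6.00, C_total=8.00, V=0.75; Q1=2.25, Q2=3.75; dissipated=0.000
Op 4: CLOSE 2-1: Q_total=6.00, C_total=8.00, V=0.75; Q2=3.75, Q1=2.25; dissipated=0.000
Op 5: CLOSE 3-1: Q_total=16.25, C_total=5.00, V=3.25; Q3=6.50, Q1=9.75; dissipated=23.438
Final charges: Q1=9.75, Q2=3.75, Q3=6.50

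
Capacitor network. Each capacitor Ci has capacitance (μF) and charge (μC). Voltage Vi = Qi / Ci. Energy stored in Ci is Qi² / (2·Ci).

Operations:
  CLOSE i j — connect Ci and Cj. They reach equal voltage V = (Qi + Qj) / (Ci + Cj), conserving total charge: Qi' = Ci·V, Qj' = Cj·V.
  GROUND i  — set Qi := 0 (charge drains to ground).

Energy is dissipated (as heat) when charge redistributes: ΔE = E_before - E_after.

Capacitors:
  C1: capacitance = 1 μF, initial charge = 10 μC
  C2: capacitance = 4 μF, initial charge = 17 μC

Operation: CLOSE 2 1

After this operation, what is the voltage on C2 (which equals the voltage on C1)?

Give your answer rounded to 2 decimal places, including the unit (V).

Initial: C1(1μF, Q=10μC, V=10.00V), C2(4μF, Q=17μC, V=4.25V)
Op 1: CLOSE 2-1: Q_total=27.00, C_total=5.00, V=5.40; Q2=21.60, Q1=5.40; dissipated=13.225

Answer: 5.40 V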